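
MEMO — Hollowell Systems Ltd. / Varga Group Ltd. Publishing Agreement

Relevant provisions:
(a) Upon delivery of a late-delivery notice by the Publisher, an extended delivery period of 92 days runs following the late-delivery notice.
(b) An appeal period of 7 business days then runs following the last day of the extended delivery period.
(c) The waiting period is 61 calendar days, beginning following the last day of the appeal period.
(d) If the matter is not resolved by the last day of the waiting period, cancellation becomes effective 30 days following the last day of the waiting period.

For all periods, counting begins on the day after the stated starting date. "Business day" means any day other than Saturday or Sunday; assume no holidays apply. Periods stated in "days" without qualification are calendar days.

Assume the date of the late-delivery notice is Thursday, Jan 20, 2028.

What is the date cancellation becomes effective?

The last day of the extended delivery period: Jan 20, 2028 + 92 days = Apr 21, 2028.
The last day of the appeal period: 7 business days after Friday, Apr 21, 2028, skipping weekends — Apr 24, Apr 25, Apr 26, Apr 27, Apr 28, May 1, May 2 — lands on Tuesday, May 2, 2028.
The last day of the waiting period: 61 calendar days after May 2, 2028 is Jul 2, 2028.
The date cancellation becomes effective: 30 calendar days after Jul 2, 2028 is Aug 1, 2028.

Aug 1, 2028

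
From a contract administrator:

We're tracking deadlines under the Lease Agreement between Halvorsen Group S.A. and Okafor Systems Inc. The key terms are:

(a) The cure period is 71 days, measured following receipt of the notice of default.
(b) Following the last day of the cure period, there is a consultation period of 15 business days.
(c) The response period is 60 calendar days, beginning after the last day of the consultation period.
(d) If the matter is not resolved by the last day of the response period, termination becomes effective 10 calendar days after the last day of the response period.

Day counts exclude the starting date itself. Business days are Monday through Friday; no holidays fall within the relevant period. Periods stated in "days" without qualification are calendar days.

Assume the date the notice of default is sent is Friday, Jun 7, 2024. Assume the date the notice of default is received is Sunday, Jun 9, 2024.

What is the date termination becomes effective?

The last day of the cure period: 71 calendar days after Jun 9, 2024 is Aug 19, 2024.
The last day of the consultation period: counting 15 business days from Monday, Aug 19, 2024 (Aug 20, Aug 21, Aug 22, Aug 23, …, Sep 5, Sep 6, Sep 9, skipping weekends) reaches Monday, Sep 9, 2024.
The last day of the response period: Sep 9, 2024 + 60 days = Nov 8, 2024.
Adding 10 calendar days to Nov 8, 2024 gives Nov 18, 2024, which is the date termination becomes effective.

Nov 18, 2024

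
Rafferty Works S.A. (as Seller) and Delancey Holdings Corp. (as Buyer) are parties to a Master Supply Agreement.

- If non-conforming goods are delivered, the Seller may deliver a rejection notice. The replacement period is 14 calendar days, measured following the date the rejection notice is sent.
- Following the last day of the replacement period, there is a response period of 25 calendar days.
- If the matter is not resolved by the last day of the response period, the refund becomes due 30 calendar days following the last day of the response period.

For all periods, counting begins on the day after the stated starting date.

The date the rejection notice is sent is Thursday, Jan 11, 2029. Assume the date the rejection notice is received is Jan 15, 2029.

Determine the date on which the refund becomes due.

The last day of the replacement period: 14 calendar days after Jan 11, 2029 is Jan 25, 2029.
The last day of the response period: Jan 25, 2029 + 25 days = Feb 19, 2029.
The date on which the refund becomes due: 30 calendar days after Feb 19, 2029 is Mar 21, 2029.

Mar 21, 2029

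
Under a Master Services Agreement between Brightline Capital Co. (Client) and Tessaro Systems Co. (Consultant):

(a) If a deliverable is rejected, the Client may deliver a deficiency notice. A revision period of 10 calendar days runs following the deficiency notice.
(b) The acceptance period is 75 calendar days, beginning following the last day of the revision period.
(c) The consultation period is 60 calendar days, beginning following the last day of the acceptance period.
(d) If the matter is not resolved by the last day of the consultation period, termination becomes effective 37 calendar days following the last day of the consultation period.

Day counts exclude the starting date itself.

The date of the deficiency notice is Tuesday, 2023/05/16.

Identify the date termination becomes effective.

2023/11/14

Adding 10 calendar days to 2023/05/16 gives 2023/05/26, which is the last day of the revision period.
The last day of the acceptance period: 2023/05/26 + 75 days = 2023/08/09.
Adding 60 calendar days to 2023/08/09 gives 2023/10/08, which is the last day of the consultation period.
The date termination becomes effective: 37 calendar days after 2023/10/08 is 2023/11/14.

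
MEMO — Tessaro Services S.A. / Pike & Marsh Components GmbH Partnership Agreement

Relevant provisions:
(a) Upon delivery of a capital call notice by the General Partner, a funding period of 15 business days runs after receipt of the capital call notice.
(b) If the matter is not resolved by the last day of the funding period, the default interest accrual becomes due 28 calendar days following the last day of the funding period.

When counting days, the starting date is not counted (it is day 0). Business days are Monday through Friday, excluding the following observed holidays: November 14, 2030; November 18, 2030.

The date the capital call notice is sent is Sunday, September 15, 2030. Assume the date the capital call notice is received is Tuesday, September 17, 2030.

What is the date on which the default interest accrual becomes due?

November 5, 2030

The last day of the funding period: counting 15 business days from Tuesday, September 17, 2030 (Sep 18, Sep 19, Sep 20, Sep 23, …, Oct 4, Oct 7, Oct 8, skipping weekends) reaches Tuesday, October 8, 2030.
The date on which the default interest accrual becomes due: 28 calendar days after October 8, 2030 is November 5, 2030.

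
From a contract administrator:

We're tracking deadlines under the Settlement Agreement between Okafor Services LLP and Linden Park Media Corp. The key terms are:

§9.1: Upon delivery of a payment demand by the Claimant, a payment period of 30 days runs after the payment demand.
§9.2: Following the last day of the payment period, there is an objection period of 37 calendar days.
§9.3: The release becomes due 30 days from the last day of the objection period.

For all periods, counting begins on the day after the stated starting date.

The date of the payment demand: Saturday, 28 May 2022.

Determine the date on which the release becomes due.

2 September 2022

The last day of the payment period: 30 calendar days after 28 May 2022 is 27 June 2022.
Adding 37 calendar days to 27 June 2022 gives 3 August 2022, which is the last day of the objection period.
Adding 30 calendar days to 3 August 2022 gives 2 September 2022, which is the date on which the release becomes due.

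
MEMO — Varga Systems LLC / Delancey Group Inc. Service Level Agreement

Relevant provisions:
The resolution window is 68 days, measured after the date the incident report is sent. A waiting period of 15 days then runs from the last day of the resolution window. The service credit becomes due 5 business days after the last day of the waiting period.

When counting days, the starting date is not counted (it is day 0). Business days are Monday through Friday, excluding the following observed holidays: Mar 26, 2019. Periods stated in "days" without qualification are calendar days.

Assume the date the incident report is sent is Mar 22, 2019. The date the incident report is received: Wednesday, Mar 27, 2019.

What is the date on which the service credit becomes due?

Jun 20, 2019

The last day of the resolution window: 68 calendar days after Mar 22, 2019 is May 29, 2019.
Adding 15 calendar days to May 29, 2019 gives Jun 13, 2019, which is the last day of the waiting period.
The date on which the service credit becomes due: 5 business days after Thursday, Jun 13, 2019, skipping weekends — Jun 14, Jun 17, Jun 18, Jun 19, Jun 20 — lands on Thursday, Jun 20, 2019.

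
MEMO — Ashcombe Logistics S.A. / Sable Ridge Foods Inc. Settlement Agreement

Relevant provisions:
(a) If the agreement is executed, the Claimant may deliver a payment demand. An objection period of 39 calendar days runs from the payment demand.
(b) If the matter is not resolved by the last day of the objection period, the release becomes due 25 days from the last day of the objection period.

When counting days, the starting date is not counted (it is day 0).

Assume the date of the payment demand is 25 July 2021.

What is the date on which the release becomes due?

The last day of the objection period: 25 July 2021 + 39 days = 2 September 2021.
Adding 25 calendar days to 2 September 2021 gives 27 September 2021, which is the date on which the release becomes due.

27 September 2021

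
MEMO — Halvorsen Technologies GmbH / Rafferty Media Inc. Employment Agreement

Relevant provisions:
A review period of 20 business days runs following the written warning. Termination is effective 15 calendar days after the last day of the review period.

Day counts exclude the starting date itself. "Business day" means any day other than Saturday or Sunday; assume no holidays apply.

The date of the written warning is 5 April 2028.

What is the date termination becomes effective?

18 May 2028

The last day of the review period: 20 business days after Wednesday, 5 April 2028, skipping weekends — Apr 6, Apr 7, Apr 10, Apr 11, …, May 1, May 2, May 3 — lands on Wednesday, 3 May 2028.
The date termination becomes effective: 15 calendar days after 3 May 2028 is 18 May 2028.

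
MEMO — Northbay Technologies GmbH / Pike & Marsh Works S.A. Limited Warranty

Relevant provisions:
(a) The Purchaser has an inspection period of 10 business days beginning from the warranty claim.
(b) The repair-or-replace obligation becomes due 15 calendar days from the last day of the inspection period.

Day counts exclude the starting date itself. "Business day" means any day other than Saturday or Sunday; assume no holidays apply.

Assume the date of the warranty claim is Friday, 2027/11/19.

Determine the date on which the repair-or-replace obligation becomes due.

The last day of the inspection period: counting 10 business days from Friday, 2027/11/19 (Nov 22, Nov 23, Nov 24, Nov 25, Nov 26, Nov 29, Nov 30, Dec 1, Dec 2, Dec 3, skipping weekends) reaches Friday, 2027/12/03.
The date on which the repair-or-replace obligation becomes due: 15 calendar days after 2027/12/03 is 2027/12/18.

2027/12/18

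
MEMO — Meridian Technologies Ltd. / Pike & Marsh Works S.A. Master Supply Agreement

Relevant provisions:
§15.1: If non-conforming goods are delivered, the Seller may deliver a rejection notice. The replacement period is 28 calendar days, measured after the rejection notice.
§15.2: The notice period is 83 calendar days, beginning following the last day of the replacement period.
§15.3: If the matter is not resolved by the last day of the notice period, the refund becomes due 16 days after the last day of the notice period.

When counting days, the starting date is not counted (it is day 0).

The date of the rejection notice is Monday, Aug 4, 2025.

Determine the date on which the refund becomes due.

Dec 9, 2025

The last day of the replacement period: Aug 4, 2025 + 28 days = Sep 1, 2025.
The last day of the notice period: Sep 1, 2025 + 83 days = Nov 23, 2025.
Adding 16 calendar days to Nov 23, 2025 gives Dec 9, 2025, which is the date on which the refund becomes due.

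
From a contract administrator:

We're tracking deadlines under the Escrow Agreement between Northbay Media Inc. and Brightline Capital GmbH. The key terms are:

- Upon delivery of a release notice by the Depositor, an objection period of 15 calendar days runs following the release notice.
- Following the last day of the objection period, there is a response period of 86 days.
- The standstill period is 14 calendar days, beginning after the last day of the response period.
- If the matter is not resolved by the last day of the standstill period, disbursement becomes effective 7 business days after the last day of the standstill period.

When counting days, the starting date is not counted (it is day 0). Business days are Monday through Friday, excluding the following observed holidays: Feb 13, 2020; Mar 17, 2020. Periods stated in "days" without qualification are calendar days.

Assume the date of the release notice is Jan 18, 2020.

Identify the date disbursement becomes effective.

May 21, 2020

The last day of the objection period: Jan 18, 2020 + 15 days = Feb 2, 2020.
The last day of the response period: Feb 2, 2020 + 86 days = Apr 28, 2020.
The last day of the standstill period: 14 calendar days after Apr 28, 2020 is May 12, 2020.
From Tuesday, May 12, 2020, 7 business days (May 13, May 14, May 15, May 18, May 19, May 20, May 21, skipping weekends) brings us to Thursday, May 21, 2020, which is the date disbursement becomes effective.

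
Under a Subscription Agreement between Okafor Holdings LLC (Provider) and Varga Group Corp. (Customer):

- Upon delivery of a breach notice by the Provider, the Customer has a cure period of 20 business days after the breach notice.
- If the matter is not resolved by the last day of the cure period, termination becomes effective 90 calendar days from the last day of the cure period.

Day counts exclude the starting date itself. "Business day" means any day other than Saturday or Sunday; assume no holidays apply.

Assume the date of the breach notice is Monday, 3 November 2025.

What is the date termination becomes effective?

1 March 2026

The last day of the cure period: 20 business days after Monday, 3 November 2025, skipping weekends — Nov 4, Nov 5, Nov 6, Nov 7, …, Nov 27, Nov 28, Dec 1 — lands on Monday, 1 December 2025.
The date termination becomes effective: 1 December 2025 + 90 days = 1 March 2026.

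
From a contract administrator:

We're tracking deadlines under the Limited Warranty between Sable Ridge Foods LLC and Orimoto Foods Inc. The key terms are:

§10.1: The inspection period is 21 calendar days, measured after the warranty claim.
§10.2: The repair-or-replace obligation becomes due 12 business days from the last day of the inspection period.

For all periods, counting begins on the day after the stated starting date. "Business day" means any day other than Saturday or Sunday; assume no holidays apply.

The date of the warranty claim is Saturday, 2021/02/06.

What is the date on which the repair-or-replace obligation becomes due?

Adding 21 calendar days to 2021/02/06 gives 2021/02/27, which is the last day of the inspection period.
The date on which the repair-or-replace obligation becomes due: 12 business days after Saturday, 2021/02/27, skipping weekends — Mar 1, Mar 2, Mar 3, Mar 4, …, Mar 12, Mar 15, Mar 16 — lands on Tuesday, 2021/03/16.

2021/03/16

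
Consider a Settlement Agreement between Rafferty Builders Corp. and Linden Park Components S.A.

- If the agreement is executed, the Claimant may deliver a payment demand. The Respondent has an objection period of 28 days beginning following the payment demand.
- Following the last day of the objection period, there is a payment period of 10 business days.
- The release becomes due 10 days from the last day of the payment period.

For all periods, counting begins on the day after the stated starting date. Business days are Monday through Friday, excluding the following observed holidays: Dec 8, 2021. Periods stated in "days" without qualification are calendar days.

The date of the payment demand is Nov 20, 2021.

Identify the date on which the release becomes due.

Jan 10, 2022

The last day of the objection period: Nov 20, 2021 + 28 days = Dec 18, 2021.
From Saturday, Dec 18, 2021, 10 business days (Dec 20, Dec 21, Dec 22, Dec 23, Dec 24, Dec 27, Dec 28, Dec 29, Dec 30, Dec 31, skipping weekends) brings us to Friday, Dec 31, 2021, which is the last day of the payment period.
The date on which the release becomes due: Dec 31, 2021 + 10 days = Jan 10, 2022.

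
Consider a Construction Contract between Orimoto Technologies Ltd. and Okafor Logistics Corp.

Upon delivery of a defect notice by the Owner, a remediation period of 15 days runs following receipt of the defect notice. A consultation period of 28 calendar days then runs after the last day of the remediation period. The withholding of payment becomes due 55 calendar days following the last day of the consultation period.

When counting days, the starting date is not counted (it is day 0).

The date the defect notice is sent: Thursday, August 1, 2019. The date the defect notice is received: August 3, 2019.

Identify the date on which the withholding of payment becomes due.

The last day of the remediation period: August 3, 2019 + 15 days = August 18, 2019.
Adding 28 calendar days to August 18, 2019 gives September 15, 2019, which is the last day of the consultation period.
The date on which the withholding of payment becomes due: September 15, 2019 + 55 days = November 9, 2019.

November 9, 2019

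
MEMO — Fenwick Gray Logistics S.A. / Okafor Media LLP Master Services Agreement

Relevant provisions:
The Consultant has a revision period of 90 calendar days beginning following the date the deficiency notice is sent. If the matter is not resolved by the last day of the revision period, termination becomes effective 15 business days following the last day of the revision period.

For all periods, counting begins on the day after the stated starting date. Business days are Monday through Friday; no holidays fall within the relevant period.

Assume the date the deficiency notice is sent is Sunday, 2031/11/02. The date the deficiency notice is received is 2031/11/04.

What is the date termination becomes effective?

2032/02/20

The last day of the revision period: 90 calendar days after 2031/11/02 is 2032/01/31.
The date termination becomes effective: counting 15 business days from Saturday, 2032/01/31 (Feb 2, Feb 3, Feb 4, Feb 5, …, Feb 18, Feb 19, Feb 20, skipping weekends) reaches Friday, 2032/02/20.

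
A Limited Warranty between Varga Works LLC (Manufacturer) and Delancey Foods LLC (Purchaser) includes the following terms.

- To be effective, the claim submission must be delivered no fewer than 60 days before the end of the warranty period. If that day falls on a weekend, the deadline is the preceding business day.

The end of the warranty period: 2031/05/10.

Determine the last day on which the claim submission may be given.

2031/05/10 minus 60 days is 2031/03/11. That is a Tuesday, so no adjustment is needed.

2031/03/11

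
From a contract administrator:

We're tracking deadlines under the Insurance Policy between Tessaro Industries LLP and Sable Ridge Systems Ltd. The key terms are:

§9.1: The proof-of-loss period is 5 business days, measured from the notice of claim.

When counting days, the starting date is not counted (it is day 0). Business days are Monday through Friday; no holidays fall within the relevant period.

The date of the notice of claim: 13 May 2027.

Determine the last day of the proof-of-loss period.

From Thursday, 13 May 2027, 5 business days (May 14, May 17, May 18, May 19, May 20, skipping weekends) brings us to Thursday, 20 May 2027, which is the last day of the proof-of-loss period.

20 May 2027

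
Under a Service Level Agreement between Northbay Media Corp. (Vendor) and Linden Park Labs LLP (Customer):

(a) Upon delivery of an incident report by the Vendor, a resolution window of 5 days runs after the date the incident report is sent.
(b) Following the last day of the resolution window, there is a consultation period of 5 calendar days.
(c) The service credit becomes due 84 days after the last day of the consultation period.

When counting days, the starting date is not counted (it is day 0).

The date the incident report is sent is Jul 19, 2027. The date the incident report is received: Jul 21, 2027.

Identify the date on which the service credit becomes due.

The last day of the resolution window: 5 calendar days after Jul 19, 2027 is Jul 24, 2027.
Adding 5 calendar days to Jul 24, 2027 gives Jul 29, 2027, which is the last day of the consultation period.
The date on which the service credit becomes due: 84 calendar days after Jul 29, 2027 is Oct 21, 2027.

Oct 21, 2027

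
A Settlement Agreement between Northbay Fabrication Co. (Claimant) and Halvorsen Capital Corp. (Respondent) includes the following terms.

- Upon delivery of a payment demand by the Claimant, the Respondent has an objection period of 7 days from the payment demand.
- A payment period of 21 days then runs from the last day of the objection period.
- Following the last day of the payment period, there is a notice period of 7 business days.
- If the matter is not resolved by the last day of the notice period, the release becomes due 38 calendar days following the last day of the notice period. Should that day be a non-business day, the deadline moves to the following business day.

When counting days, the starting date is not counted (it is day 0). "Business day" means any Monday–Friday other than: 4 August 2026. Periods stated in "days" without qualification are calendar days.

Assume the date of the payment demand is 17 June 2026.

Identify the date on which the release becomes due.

31 August 2026

The last day of the objection period: 7 calendar days after 17 June 2026 is 24 June 2026.
The last day of the payment period: 24 June 2026 + 21 days = 15 July 2026.
From Wednesday, 15 July 2026, 7 business days (Jul 16, Jul 17, Jul 20, Jul 21, Jul 22, Jul 23, Jul 24, skipping weekends) brings us to Friday, 24 July 2026, which is the last day of the notice period.
Adding 38 calendar days to 24 July 2026 gives 31 August 2026, which is the date on which the release becomes due. 31 August 2026 is a Monday and is not a listed holiday, so no roll-forward applies.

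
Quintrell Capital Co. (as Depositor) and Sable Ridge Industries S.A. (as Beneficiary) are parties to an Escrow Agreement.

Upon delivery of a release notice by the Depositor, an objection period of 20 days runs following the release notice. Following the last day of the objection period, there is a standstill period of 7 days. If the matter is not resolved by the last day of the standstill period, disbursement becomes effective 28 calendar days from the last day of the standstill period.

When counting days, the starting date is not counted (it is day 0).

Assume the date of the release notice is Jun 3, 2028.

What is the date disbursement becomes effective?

The last day of the objection period: 20 calendar days after Jun 3, 2028 is Jun 23, 2028.
The last day of the standstill period: 7 calendar days after Jun 23, 2028 is Jun 30, 2028.
The date disbursement becomes effective: 28 calendar days after Jun 30, 2028 is Jul 28, 2028.

Jul 28, 2028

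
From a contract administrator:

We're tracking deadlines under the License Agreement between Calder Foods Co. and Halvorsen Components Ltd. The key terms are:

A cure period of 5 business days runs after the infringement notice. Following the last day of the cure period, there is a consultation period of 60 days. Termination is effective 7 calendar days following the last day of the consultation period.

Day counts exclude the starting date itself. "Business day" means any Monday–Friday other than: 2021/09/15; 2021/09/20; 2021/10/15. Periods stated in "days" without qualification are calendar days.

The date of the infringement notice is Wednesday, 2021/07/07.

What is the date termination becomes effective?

From Wednesday, 2021/07/07, 5 business days (Jul 8, Jul 9, Jul 12, Jul 13, Jul 14, skipping weekends) brings us to Wednesday, 2021/07/14, which is the last day of the cure period.
Adding 60 calendar days to 2021/07/14 gives 2021/09/12, which is the last day of the consultation period.
The date termination becomes effective: 7 calendar days after 2021/09/12 is 2021/09/19.

2021/09/19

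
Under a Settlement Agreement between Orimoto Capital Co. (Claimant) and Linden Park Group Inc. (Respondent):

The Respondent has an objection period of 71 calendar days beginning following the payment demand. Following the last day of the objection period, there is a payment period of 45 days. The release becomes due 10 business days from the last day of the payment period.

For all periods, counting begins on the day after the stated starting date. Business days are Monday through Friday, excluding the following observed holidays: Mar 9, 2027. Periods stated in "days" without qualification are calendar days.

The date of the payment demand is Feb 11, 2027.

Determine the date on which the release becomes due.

The last day of the objection period: 71 calendar days after Feb 11, 2027 is Apr 23, 2027.
The last day of the payment period: Apr 23, 2027 + 45 days = Jun 7, 2027.
The date on which the release becomes due: counting 10 business days from Monday, Jun 7, 2027 (Jun 8, Jun 9, Jun 10, Jun 11, Jun 14, Jun 15, Jun 16, Jun 17, Jun 18, Jun 21, skipping weekends) reaches Monday, Jun 21, 2027.

Jun 21, 2027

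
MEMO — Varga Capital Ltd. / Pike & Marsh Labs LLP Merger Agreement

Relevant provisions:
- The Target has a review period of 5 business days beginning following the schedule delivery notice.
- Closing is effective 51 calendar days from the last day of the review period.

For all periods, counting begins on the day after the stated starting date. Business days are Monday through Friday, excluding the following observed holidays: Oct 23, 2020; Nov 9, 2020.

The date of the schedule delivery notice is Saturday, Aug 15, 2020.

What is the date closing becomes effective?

Oct 11, 2020

From Saturday, Aug 15, 2020, 5 business days (Aug 17, Aug 18, Aug 19, Aug 20, Aug 21, skipping weekends) brings us to Friday, Aug 21, 2020, which is the last day of the review period.
Adding 51 calendar days to Aug 21, 2020 gives Oct 11, 2020, which is the date closing becomes effective.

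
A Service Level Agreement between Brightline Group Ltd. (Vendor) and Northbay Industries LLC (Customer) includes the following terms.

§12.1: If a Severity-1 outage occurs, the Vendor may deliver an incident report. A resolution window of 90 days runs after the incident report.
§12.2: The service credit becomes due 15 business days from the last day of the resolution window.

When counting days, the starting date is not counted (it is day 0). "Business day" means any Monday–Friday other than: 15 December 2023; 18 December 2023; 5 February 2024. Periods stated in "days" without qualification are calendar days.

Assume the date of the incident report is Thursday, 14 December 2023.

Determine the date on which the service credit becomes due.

3 April 2024

The last day of the resolution window: 14 December 2023 + 90 days = 13 March 2024.
The date on which the service credit becomes due: counting 15 business days from Wednesday, 13 March 2024 (Mar 14, Mar 15, Mar 18, Mar 19, …, Apr 1, Apr 2, Apr 3, skipping weekends) reaches Wednesday, 3 April 2024.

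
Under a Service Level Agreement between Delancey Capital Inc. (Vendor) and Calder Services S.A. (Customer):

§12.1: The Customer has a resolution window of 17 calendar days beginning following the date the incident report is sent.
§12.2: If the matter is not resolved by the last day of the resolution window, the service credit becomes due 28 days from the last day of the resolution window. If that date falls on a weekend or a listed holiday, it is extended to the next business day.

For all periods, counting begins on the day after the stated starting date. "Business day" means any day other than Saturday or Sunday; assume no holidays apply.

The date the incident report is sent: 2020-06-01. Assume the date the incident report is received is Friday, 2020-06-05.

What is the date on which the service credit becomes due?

Adding 17 calendar days to 2020-06-01 gives 2020-06-18, which is the last day of the resolution window.
The date on which the service credit becomes due: 28 calendar days after 2020-06-18 is 2020-07-16. 2020-07-16 is a Thursday, so no roll-forward applies.

2020-07-16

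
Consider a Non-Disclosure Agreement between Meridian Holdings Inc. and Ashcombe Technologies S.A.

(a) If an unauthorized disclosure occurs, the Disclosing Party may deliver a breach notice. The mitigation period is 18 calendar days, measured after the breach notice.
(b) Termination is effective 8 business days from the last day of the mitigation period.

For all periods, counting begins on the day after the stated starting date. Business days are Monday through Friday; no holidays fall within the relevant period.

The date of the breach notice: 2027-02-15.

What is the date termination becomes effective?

2027-03-17

The last day of the mitigation period: 2027-02-15 + 18 days = 2027-03-05.
From Friday, 2027-03-05, 8 business days (Mar 8, Mar 9, Mar 10, Mar 11, Mar 12, Mar 15, Mar 16, Mar 17, skipping weekends) brings us to Wednesday, 2027-03-17, which is the date termination becomes effective.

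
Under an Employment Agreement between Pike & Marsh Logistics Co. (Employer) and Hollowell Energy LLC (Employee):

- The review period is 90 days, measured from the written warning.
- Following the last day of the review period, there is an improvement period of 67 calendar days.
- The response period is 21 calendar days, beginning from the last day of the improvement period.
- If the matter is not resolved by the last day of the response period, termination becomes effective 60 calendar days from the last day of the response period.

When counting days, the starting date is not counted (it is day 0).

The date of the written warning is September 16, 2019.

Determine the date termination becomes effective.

May 11, 2020

Adding 90 calendar days to September 16, 2019 gives December 15, 2019, which is the last day of the review period.
The last day of the improvement period: 67 calendar days after December 15, 2019 is February 20, 2020.
The last day of the response period: February 20, 2020 + 21 days = March 12, 2020.
The date termination becomes effective: March 12, 2020 + 60 days = May 11, 2020.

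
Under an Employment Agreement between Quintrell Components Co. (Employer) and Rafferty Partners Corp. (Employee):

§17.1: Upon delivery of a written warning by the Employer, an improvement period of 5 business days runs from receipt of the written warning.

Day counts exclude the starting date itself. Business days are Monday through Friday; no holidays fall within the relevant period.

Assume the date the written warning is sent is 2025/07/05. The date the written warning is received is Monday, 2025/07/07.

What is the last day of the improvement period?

2025/07/14

From Monday, 2025/07/07, 5 business days (Jul 8, Jul 9, Jul 10, Jul 11, Jul 14, skipping weekends) brings us to Monday, 2025/07/14, which is the last day of the improvement period.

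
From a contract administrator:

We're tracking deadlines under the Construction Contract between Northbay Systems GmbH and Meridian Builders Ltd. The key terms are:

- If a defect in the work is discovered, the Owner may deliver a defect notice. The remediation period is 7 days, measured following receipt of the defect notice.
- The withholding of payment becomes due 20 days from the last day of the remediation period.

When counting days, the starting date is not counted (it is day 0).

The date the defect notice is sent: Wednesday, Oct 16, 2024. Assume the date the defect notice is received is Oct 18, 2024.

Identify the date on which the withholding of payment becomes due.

Nov 14, 2024

Adding 7 calendar days to Oct 18, 2024 gives Oct 25, 2024, which is the last day of the remediation period.
The date on which the withholding of payment becomes due: Oct 25, 2024 + 20 days = Nov 14, 2024.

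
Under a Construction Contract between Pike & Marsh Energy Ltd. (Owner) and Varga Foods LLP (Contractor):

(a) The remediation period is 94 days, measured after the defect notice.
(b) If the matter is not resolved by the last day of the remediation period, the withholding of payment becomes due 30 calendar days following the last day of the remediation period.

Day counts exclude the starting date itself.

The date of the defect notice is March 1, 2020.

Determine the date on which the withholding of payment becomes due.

July 3, 2020

The last day of the remediation period: 94 calendar days after March 1, 2020 is June 3, 2020.
The date on which the withholding of payment becomes due: June 3, 2020 + 30 days = July 3, 2020.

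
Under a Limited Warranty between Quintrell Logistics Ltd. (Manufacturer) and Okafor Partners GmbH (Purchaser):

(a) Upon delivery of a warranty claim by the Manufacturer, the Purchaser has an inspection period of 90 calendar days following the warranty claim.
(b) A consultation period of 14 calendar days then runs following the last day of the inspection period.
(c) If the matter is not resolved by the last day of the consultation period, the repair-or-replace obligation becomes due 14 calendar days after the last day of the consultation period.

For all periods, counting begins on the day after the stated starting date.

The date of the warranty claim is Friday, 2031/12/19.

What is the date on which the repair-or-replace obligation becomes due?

The last day of the inspection period: 2031/12/19 + 90 days = 2032/03/18.
The last day of the consultation period: 14 calendar days after 2032/03/18 is 2032/04/01.
Adding 14 calendar days to 2032/04/01 gives 2032/04/15, which is the date on which the repair-or-replace obligation becomes due.

2032/04/15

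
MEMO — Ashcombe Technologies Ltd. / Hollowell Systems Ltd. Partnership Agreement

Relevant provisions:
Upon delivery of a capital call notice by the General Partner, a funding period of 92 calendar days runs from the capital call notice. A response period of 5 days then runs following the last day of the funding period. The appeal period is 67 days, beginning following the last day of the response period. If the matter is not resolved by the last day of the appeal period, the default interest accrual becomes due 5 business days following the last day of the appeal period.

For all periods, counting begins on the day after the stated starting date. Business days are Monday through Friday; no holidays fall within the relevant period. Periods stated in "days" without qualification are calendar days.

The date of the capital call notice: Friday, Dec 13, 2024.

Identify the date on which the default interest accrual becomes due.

The last day of the funding period: Dec 13, 2024 + 92 days = Mar 15, 2025.
Adding 5 calendar days to Mar 15, 2025 gives Mar 20, 2025, which is the last day of the response period.
The last day of the appeal period: Mar 20, 2025 + 67 days = May 26, 2025.
The date on which the default interest accrual becomes due: counting 5 business days from Monday, May 26, 2025 (May 27, May 28, May 29, May 30, Jun 2, skipping weekends) reaches Monday, Jun 2, 2025.

Jun 2, 2025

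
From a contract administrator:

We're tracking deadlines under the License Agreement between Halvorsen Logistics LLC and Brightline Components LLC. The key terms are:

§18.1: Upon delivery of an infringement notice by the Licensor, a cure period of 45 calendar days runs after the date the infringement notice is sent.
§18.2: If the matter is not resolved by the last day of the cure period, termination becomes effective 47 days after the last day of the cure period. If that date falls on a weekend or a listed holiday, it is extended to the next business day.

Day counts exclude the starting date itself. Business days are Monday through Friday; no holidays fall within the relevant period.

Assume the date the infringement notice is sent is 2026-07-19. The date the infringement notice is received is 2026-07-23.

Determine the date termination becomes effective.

Adding 45 calendar days to 2026-07-19 gives 2026-09-02, which is the last day of the cure period.
The date termination becomes effective: 47 calendar days after 2026-09-02 is 2026-10-19. 2026-10-19 is a Monday, so no roll-forward applies.

2026-10-19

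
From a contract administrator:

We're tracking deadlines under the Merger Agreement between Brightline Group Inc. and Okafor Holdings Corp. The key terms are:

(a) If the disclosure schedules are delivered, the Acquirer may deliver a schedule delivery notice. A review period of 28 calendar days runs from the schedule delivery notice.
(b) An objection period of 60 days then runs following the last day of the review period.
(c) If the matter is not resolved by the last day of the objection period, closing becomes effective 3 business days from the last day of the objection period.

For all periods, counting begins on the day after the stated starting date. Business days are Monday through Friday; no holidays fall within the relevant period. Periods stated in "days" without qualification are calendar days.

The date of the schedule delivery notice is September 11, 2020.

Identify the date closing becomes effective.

December 11, 2020

The last day of the review period: September 11, 2020 + 28 days = October 9, 2020.
The last day of the objection period: 60 calendar days after October 9, 2020 is December 8, 2020.
The date closing becomes effective: 3 business days after Tuesday, December 8, 2020, skipping weekends — Dec 9, Dec 10, Dec 11 — lands on Friday, December 11, 2020.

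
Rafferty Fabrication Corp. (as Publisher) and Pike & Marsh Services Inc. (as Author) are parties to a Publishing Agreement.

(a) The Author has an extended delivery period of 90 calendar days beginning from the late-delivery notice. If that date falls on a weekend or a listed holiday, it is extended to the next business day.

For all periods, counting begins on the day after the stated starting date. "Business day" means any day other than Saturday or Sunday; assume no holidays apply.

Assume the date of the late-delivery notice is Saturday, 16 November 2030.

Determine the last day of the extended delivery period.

The last day of the extended delivery period: 90 calendar days after 16 November 2030 is 14 February 2031. 14 February 2031 is a Friday, so no roll-forward applies.

14 February 2031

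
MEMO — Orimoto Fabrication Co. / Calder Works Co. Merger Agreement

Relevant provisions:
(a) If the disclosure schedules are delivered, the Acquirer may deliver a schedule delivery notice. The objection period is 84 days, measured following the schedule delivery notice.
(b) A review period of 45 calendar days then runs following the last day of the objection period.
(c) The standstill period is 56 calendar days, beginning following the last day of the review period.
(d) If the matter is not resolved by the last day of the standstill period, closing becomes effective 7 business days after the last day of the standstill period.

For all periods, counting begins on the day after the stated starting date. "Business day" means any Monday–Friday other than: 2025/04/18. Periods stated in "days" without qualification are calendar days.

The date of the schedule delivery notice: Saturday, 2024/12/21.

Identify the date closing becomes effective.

2025/07/03

Adding 84 calendar days to 2024/12/21 gives 2025/03/15, which is the last day of the objection period.
The last day of the review period: 45 calendar days after 2025/03/15 is 2025/04/29.
The last day of the standstill period: 56 calendar days after 2025/04/29 is 2025/06/24.
The date closing becomes effective: 7 business days after Tuesday, 2025/06/24, skipping weekends — Jun 25, Jun 26, Jun 27, Jun 30, Jul 1, Jul 2, Jul 3 — lands on Thursday, 2025/07/03.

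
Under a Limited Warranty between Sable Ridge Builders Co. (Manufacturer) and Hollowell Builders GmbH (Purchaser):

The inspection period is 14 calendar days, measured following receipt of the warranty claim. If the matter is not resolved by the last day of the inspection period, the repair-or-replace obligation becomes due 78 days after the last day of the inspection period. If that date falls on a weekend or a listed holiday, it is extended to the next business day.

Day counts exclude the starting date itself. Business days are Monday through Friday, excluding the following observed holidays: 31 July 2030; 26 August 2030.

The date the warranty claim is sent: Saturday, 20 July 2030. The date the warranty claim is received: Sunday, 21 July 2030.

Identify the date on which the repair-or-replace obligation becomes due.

The last day of the inspection period: 14 calendar days after 21 July 2030 is 4 August 2030.
The date on which the repair-or-replace obligation becomes due: 78 calendar days after 4 August 2030 is 21 October 2030. 21 October 2030 is a Monday and is not a listed holiday, so no roll-forward applies.

21 October 2030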